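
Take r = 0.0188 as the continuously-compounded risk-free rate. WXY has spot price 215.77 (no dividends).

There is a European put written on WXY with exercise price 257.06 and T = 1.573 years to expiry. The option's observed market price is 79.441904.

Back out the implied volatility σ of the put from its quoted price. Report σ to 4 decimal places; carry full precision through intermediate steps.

At σ = 0.5353 the Black–Scholes value reproduces the quote:
σ√T = 0.5353·√1.573 = 0.671369
d₁ = (ln(S/K) + (r+σ²/2)T) / (σ√T) = (ln(215.77/257.06) + (0.0188+0.5353²/2)·1.573) / 0.671369 = (-0.175096 + 0.254941) / 0.671369 = 0.118928
d₂ = d₁ − σ√T = 0.118928 − 0.671369 = -0.552442
e^{−rT} = 0.970861
N(−d₁) = 0.452666,  N(−d₂) = 0.709677
V = K·e^{−rT}·N(−d₂) − S·N(−d₁) = 177.113719 − 97.671815 = 79.441904 (the observed quote) — the price is monotone increasing in volatility, hence this σ is the only solution

sigma = 0.5353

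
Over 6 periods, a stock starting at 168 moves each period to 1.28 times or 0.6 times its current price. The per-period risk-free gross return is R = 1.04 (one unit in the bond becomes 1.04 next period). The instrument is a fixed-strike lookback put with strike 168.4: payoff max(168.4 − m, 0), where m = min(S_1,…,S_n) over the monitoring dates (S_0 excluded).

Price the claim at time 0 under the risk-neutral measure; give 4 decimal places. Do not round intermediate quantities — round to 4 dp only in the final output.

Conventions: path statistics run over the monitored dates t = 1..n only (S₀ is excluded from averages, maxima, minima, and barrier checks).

price = 50.4906

No-arbitrage gives p* = (R−d)/(u−d) = 0.6471: enumerate every path, weight its payoff by its p*-probability, and discount by R^6.
Enumerate all 2^6 = 64 price paths (U = up ×1.28, D = down ×0.6); each path with k up-moves has probability p*^k·(1−p*)^(6−k).
DDDDDD: m=7.8382, payoff=160.5618, prob=0.001933
UDDDDD: m=16.7215, payoff=151.6785, prob=0.003544
DUDDDD: m=16.7215, payoff=151.6785, prob=0.003544
UUDDDD: m=35.6726, payoff=132.7274, prob=0.006497
DDUDDD: m=16.7215, payoff=151.6785, prob=0.003544
UDUDDD: m=35.6726, payoff=132.7274, prob=0.006497
DUUDDD: m=35.6726, payoff=132.7274, prob=0.006497
UUUDDD: m=76.1015, payoff=92.2985, prob=0.011911
DDDUDD: m=16.7215, payoff=151.6785, prob=0.003544
UDDUDD: m=35.6726, payoff=132.7274, prob=0.006497
DUDUDD: m=35.6726, payoff=132.7274, prob=0.006497
UUDUDD: m=76.1015, payoff=92.2985, prob=0.011911
DDUUDD: m=35.6726, payoff=132.7274, prob=0.006497
UDUUDD: m=76.1015, payoff=92.2985, prob=0.011911
DUUUDD: m=76.1015, payoff=92.2985, prob=0.011911
UUUUDD: m=162.3498, payoff=6.0502, prob=0.021836
DDDDUD: m=16.7215, payoff=151.6785, prob=0.003544
UDDDUD: m=35.6726, payoff=132.7274, prob=0.006497
DUDDUD: m=35.6726, payoff=132.7274, prob=0.006497
UUDDUD: m=76.1015, payoff=92.2985, prob=0.011911
DDUDUD: m=35.6726, payoff=132.7274, prob=0.006497
UDUDUD: m=76.1015, payoff=92.2985, prob=0.011911
DUUDUD: m=76.1015, payoff=92.2985, prob=0.011911
UUUDUD: m=162.3498, payoff=6.0502, prob=0.021836
DDDUUD: m=35.6726, payoff=132.7274, prob=0.006497
UDDUUD: m=76.1015, payoff=92.2985, prob=0.011911
DUDUUD: m=76.1015, payoff=92.2985, prob=0.011911
UUDUUD: m=162.3498, payoff=6.0502, prob=0.021836
DDUUUD: m=60.4800, payoff=107.9200, prob=0.011911
UDUUUD: m=129.0240, payoff=39.3760, prob=0.021836
DUUUUD: m=100.8000, payoff=67.6000, prob=0.021836
UUUUUD: m=215.0400, payoff=0.0000, prob=0.040033
DDDDDU: m=13.0637, payoff=155.3363, prob=0.003544
UDDDDU: m=27.8692, payoff=140.5308, prob=0.006497
DUDDDU: m=27.8692, payoff=140.5308, prob=0.006497
UUDDDU: m=59.4543, payoff=108.9457, prob=0.011911
DDUDDU: m=27.8692, payoff=140.5308, prob=0.006497
UDUDDU: m=59.4543, payoff=108.9457, prob=0.011911
DUUDDU: m=59.4543, payoff=108.9457, prob=0.011911
UUUDDU: m=126.8358, payoff=41.5642, prob=0.021836
DDDUDU: m=27.8692, payoff=140.5308, prob=0.006497
UDDUDU: m=59.4543, payoff=108.9457, prob=0.011911
DUDUDU: m=59.4543, payoff=108.9457, prob=0.011911
UUDUDU: m=126.8358, payoff=41.5642, prob=0.021836
DDUUDU: m=59.4543, payoff=108.9457, prob=0.011911
UDUUDU: m=126.8358, payoff=41.5642, prob=0.021836
DUUUDU: m=100.8000, payoff=67.6000, prob=0.021836
UUUUDU: m=215.0400, payoff=0.0000, prob=0.040033
DDDDUU: m=21.7728, payoff=146.6272, prob=0.006497
UDDDUU: m=46.4486, payoff=121.9514, prob=0.011911
DUDDUU: m=46.4486, payoff=121.9514, prob=0.011911
UUDDUU: m=99.0904, payoff=69.3096, prob=0.021836
DDUDUU: m=46.4486, payoff=121.9514, prob=0.011911
UDUDUU: m=99.0904, payoff=69.3096, prob=0.021836
DUUDUU: m=99.0904, payoff=69.3096, prob=0.021836
UUUDUU: m=211.3929, payoff=0.0000, prob=0.040033
DDDUUU: m=36.2880, payoff=132.1120, prob=0.011911
UDDUUU: m=77.4144, payoff=90.9856, prob=0.021836
DUDUUU: m=77.4144, payoff=90.9856, prob=0.021836
UUDUUU: m=165.1507, payoff=3.2493, prob=0.040033
DDUUUU: m=60.4800, payoff=107.9200, prob=0.021836
UDUUUU: m=129.0240, payoff=39.3760, prob=0.040033
DUUUUU: m=100.8000, payoff=67.6000, prob=0.040033
UUUUUU: m=215.0400, payoff=0.0000, prob=0.073394
Price = Σ prob·payoff / R^6 = 63.886773 / 1.265319 = 50.4906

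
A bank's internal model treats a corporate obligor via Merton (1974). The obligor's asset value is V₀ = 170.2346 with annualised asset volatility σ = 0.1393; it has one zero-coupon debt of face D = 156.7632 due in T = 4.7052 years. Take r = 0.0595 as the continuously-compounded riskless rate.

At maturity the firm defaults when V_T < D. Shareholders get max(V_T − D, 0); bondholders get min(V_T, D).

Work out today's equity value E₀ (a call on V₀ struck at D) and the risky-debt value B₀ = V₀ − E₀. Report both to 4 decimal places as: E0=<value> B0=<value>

E0=54.1430 B0=116.0916

Equity is a call on the firm's assets struck at D = 156.7632:
d₁ = [ln(V₀/D) + (r + σ²/2)T] / (σ√T)
   = [ln(170.2346/156.7632) + (0.0595 + 0.5·0.1393²)·4.7052] / (0.1393·√4.7052)
   = [0.082441 + 0.325610] / 0.302162 = 1.350439
d₂ = d₁ − σ√T = 1.350439 − 0.302162 = 1.048276
N(d₁) = 0.911562,  N(d₂) = 0.852744,  e^(−rT) = 0.755814
E₀ = V₀·N(d₁) − D·e^(−rT)·N(d₂)
   = 170.2346·0.911562 − 156.7632·0.755814·0.852744 = 54.142982
B₀ = V₀ − E₀ = 170.2346 − 54.142982 = 116.091618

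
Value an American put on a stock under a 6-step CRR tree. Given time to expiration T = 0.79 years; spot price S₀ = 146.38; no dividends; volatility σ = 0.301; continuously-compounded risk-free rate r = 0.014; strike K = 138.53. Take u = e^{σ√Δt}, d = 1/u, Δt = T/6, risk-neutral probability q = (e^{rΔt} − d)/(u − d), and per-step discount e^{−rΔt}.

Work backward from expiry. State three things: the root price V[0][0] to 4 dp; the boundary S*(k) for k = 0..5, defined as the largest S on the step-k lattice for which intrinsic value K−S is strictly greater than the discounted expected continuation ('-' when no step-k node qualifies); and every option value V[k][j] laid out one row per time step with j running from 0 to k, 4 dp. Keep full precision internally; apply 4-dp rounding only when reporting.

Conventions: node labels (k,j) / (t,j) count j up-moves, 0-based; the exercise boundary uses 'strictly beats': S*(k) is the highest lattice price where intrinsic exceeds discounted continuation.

price = 11.1932
boundary = - - - - 94.5684 105.4824
tree:
11.1932
16.7332 5.2621
24.1791 8.7681 1.5016
33.4807 14.2415 2.8995 0.0000
43.9616 22.3070 5.5987 0.0000 0.0000
53.7463 33.0476 10.8105 0.0000 0.0000 0.0000
62.5187 43.9616 20.8740 0.0000 0.0000 0.0000 0.0000

Δt=0.13167  u=1.11541  d=0.89653  q=0.48115  discount=0.99816
step 6 (expiry): payoffs max(K−S,0) = 62.5187 43.9616 20.8740 0.0000 0.0000 0.0000 0.0000
step 5: (k=5,j=0): S=84.7837, K−S=53.7463, hold=53.4912 ⇒ V=53.7463 exercise | (k=5,j=1): S=105.4824, K−S=33.0476, hold=32.7925 ⇒ V=33.0476 exercise | (k=5,j=2): S=131.2344, K−S=7.2956, hold=10.8105 ⇒ V=10.8105 continue | (k=5,j=3): S=163.2735, K−S=0.0000, hold=0.0000 ⇒ V=0.0000 continue | (k=5,j=4): S=203.1344, K−S=0.0000, hold=0.0000 ⇒ V=0.0000 continue | (k=5,j=5): S=252.7267, K−S=0.0000, hold=0.0000 ⇒ V=0.0000 continue  boundary S*=105.4824
step 4: (k=4,j=0): S=94.5684, K−S=43.9616, hold=43.7064 ⇒ V=43.9616 exercise | (k=4,j=1): S=117.6560, K−S=20.8740, hold=22.3070 ⇒ V=22.3070 continue | (k=4,j=2): S=146.3800, K−S=0.0000, hold=5.5987 ⇒ V=5.5987 continue | (k=4,j=3): S=182.1166, K−S=0.0000, hold=0.0000 ⇒ V=0.0000 continue | (k=4,j=4): S=226.5778, K−S=0.0000, hold=0.0000 ⇒ V=0.0000 continue  boundary S*=94.5684
step 3: (k=3,j=0): S=105.4824, K−S=33.0476, hold=33.4807 ⇒ V=33.4807 continue | (k=3,j=1): S=131.2344, K−S=7.2956, hold=14.2415 ⇒ V=14.2415 continue | (k=3,j=2): S=163.2735, K−S=0.0000, hold=2.8995 ⇒ V=2.8995 continue | (k=3,j=3): S=203.1344, K−S=0.0000, hold=0.0000 ⇒ V=0.0000 continue  boundary S*=-
step 2: (k=2,j=0): S=117.6560, K−S=20.8740, hold=24.1791 ⇒ V=24.1791 continue | (k=2,j=1): S=146.3800, K−S=0.0000, hold=8.7681 ⇒ V=8.7681 continue | (k=2,j=2): S=182.1166, K−S=0.0000, hold=1.5016 ⇒ V=1.5016 continue  boundary S*=-
step 1: (k=1,j=0): S=131.2344, K−S=7.2956, hold=16.7332 ⇒ V=16.7332 continue | (k=1,j=1): S=163.2735, K−S=0.0000, hold=5.2621 ⇒ V=5.2621 continue  boundary S*=-
step 0: (k=0,j=0): S=146.3800, K−S=0.0000, hold=11.1932 ⇒ V=11.1932 continue  boundary S*=-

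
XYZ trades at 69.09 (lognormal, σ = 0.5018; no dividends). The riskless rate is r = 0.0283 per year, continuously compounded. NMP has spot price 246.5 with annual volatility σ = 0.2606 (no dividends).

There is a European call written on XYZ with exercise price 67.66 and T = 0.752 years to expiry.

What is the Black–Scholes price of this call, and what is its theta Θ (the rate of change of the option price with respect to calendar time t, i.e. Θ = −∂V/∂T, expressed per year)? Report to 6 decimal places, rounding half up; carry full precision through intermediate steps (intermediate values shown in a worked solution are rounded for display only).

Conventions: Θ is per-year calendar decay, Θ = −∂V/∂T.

σ√T = 0.5018·√0.752 = 0.435151
d₁ = (ln(S/K) + (r+σ²/2)T) / (σ√T) = (ln(69.09/67.66) + (0.0283+0.5018²/2)·0.752) / 0.435151 = (0.020915 + 0.115960) / 0.435151 = 0.314545
d₂ = d₁ − σ√T = 0.314545 − 0.435151 = -0.120606
e^{−rT} = 0.978943
N(d₁) = 0.623446,  N(d₂) = 0.452002
Call price V = S·N(d₁) − K·e^{−rT}·N(d₂) = 43.073915 − 29.938471 = 13.135444
φ(d₁) = (1/√(2π))·e^{−d₁²/2} = 0.379687
Θ = −S·φ(d₁)·σ/(2√T) − r·K·e^{−rT}·N(d₂) = −7.589842 − 0.847259 = -8.437101

price = 13.135444
Θ = -8.437101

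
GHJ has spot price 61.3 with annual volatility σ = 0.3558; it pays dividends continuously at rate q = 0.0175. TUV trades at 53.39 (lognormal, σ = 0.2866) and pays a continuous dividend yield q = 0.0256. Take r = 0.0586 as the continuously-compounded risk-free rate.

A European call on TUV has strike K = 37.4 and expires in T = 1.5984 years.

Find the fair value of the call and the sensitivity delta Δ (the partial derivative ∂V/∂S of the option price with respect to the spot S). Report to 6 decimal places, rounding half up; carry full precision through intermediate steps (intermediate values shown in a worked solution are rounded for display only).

price = 18.165539
Δ = 0.868477

σ√T = 0.2866·√1.5984 = 0.362342
d₁ = (ln(S/K) + (r−q+σ²/2)T) / (σ√T) = (ln(53.39/37.4) + (0.0586−0.0256+0.2866²/2)·1.5984) / 0.362342 = (0.355953 + 0.118393) / 0.362342 = 1.309110
d₂ = d₁ − σ√T = 1.309110 − 0.362342 = 0.946768
e^{−rT} = 0.910587
e^{−qT} = 0.959907
N(d₁) = 0.904751,  N(d₂) = 0.828122
Call price V = S·e^{−qT}·N(d₁) − K·e^{−rT}·N(d₂) = 46.367995 − 28.202456 = 18.165539
Δ = e^{−qT}·N(d₁) = 0.868477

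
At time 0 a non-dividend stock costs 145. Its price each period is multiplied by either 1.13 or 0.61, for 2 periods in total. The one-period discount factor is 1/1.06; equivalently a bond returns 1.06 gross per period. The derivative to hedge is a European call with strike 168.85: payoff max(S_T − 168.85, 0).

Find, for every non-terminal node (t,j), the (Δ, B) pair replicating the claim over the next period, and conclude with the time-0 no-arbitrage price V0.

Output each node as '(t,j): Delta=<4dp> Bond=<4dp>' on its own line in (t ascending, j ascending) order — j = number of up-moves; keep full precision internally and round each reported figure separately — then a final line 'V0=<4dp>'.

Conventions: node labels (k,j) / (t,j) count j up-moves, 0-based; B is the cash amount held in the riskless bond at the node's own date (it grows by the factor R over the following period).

Risk-neutral probability p* = (R−d)/(u−d) = (1.06−0.61)/(1.13−0.61) = 0.8654.
At maturity the claim pays: V(2,0)=0.0000, V(2,1)=0.0000, V(2,2)=16.3005
(1,0): S=88.4500. Δ = (V_up−V_dn)/(S_up−S_dn) = (0.0000−0.0000)/(99.9485−53.9545) = 0.0000. V = [p*·0.0000 + (1−p*)·0.0000]/1.06 = 0.0000. B = V − Δ·S = 0.0000.
(1,1): S=163.8500. Δ = (V_up−V_dn)/(S_up−S_dn) = (16.3005−0.0000)/(185.1505−99.9485) = 0.1913. V = [p*·16.3005 + (1−p*)·0.0000]/1.06 = 13.3077. B = V − Δ·S = -18.0394.
(0,0): S=145.0000. Δ = (V_up−V_dn)/(S_up−S_dn) = (13.3077−0.0000)/(163.8500−88.4500) = 0.1765. V = [p*·13.3077 + (1−p*)·0.0000]/1.06 = 10.8644. B = V − Δ·S = -14.7274.
Check: Δ(0,0)·S0 + B(0,0) = 10.8644 = V0.

(0,0): Delta=0.1765 Bond=-14.7274
(1,0): Delta=0.0000 Bond=0.0000
(1,1): Delta=0.1913 Bond=-18.0394
V0=10.8644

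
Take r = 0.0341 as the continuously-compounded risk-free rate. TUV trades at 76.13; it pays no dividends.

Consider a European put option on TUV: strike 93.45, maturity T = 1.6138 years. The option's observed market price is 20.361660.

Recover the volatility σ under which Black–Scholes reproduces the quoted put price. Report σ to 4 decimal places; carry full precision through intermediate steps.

At σ = 0.3219 the Black–Scholes value reproduces the quote:
σ√T = 0.3219·√1.6138 = 0.408927
d₁ = (ln(S/K) + (r+σ²/2)T) / (σ√T) = (ln(76.13/93.45) + (0.0341+0.3219²/2)·1.6138) / 0.408927 = (-0.204984 + 0.138641) / 0.408927 = -0.162236
d₂ = d₁ − σ√T = -0.162236 − 0.408927 = -0.571164
e^{−rT} = 0.946456
N(−d₁) = 0.564440,  N(−d₂) = 0.716056
V = K·e^{−rT}·N(−d₂) − S·N(−d₁) = 63.332492 − 42.970831 = 20.361660 (equal to the quote); since ∂V/∂σ > 0 for all σ, the implied volatility is unique

sigma = 0.3219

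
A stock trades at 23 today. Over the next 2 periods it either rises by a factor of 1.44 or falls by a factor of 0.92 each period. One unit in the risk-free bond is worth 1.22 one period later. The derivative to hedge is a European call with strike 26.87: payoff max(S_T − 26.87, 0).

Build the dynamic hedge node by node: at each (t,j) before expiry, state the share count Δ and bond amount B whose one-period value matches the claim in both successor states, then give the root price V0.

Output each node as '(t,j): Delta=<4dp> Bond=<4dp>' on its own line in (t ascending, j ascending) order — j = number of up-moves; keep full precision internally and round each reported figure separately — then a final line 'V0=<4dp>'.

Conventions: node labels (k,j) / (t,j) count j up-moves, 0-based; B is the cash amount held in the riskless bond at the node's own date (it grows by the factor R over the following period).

(0,0): Delta=0.7854 Bond=-12.2258
(1,0): Delta=0.3272 Bond=-5.2213
(1,1): Delta=1.0000 Bond=-22.0246
V0=5.8373

Under the risk-neutral measure, an up-move has probability p* = (R−d)/(u−d) = 0.5769 and values discount at R = 1.22.
Payoffs at expiry: V(2,0)=0.0000, V(2,1)=3.6004, V(2,2)=20.8228
  t=1,j=0: stock 21.1600 → up 30.4704 (V=3.6004), down 19.4672 (V=0.0000). Price 1.7026; hedge Δ=0.3272, bond B=-5.2213.
  t=1,j=1: stock 33.1200 → up 47.6928 (V=20.8228), down 30.4704 (V=3.6004). Price 11.0954; hedge Δ=1.0000, bond B=-22.0246.
  t=0,j=0: stock 23.0000 → up 33.1200 (V=11.0954), down 21.1600 (V=1.7026). Price 5.8373; hedge Δ=0.7854, bond B=-12.2258.
Sanity check at the root: Δ(0,0)·S0 + B(0,0) reproduces V0 = 5.8373.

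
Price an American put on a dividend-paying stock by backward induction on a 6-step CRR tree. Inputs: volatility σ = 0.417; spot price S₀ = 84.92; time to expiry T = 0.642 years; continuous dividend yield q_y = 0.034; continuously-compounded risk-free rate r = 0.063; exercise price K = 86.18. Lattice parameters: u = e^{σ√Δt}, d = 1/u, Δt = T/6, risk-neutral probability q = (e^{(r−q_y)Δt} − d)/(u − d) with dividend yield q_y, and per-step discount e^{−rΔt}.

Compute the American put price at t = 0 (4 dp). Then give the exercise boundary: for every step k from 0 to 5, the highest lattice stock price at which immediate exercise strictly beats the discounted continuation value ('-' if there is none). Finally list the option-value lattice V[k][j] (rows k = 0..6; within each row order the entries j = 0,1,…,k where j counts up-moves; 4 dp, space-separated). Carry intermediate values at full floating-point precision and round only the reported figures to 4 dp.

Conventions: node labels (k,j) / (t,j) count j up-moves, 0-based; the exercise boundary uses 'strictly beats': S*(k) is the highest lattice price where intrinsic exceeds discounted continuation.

price = 10.9232
boundary = - - - 56.4016 64.6444 74.0918
tree:
10.9232
15.8728 5.6576
22.2416 9.1235 1.9425
29.7784 14.3033 3.5804 0.1763
36.9702 21.5356 6.5861 0.3396 0.0000
43.2450 29.7784 12.0882 0.6542 0.0000 0.0000
48.7196 36.9702 21.5356 1.2600 0.0000 0.0000 0.0000

params: Δt=0.10700 u=1.14615 d=0.87249 q=0.47731 e^(-rΔt)=0.99328
t_6 payoffs: 48.7196 36.9702 21.5356 1.2600 0.0000 0.0000 0.0000
t_5: node(5,0) S=42.9350 payoff=43.2450 vs cont=42.8219 → 43.2450 [stop]  node(5,1) S=56.4016 payoff=29.7784 vs cont=29.4043 → 29.7784 [stop]  node(5,2) S=74.0918 payoff=12.0882 vs cont=11.7782 → 12.0882 [stop]  node(5,3) S=97.3306 payoff=0.0000 vs cont=0.6542 → 0.6542 [wait]  node(5,4) S=127.8583 payoff=0.0000 vs cont=0.0000 → 0.0000 [wait]  node(5,5) S=167.9609 payoff=0.0000 vs cont=0.0000 → 0.0000 [wait]  ⇒ S*(5)=74.0918
t_4: node(4,0) S=49.2098 payoff=36.9702 vs cont=36.5699 → 36.9702 [stop]  node(4,1) S=64.6444 payoff=21.5356 vs cont=21.1914 → 21.5356 [stop]  node(4,2) S=84.9200 payoff=1.2600 vs cont=6.5861 → 6.5861 [wait]  node(4,3) S=111.5550 payoff=0.0000 vs cont=0.3396 → 0.3396 [wait]  node(4,4) S=146.5441 payoff=0.0000 vs cont=0.0000 → 0.0000 [wait]  ⇒ S*(4)=64.6444
t_3: node(3,0) S=56.4016 payoff=29.7784 vs cont=29.4043 → 29.7784 [stop]  node(3,1) S=74.0918 payoff=12.0882 vs cont=14.3033 → 14.3033 [wait]  node(3,2) S=97.3306 payoff=0.0000 vs cont=3.5804 → 3.5804 [wait]  node(3,3) S=127.8583 payoff=0.0000 vs cont=0.1763 → 0.1763 [wait]  ⇒ S*(3)=56.4016
t_2: node(2,0) S=64.6444 payoff=21.5356 vs cont=22.2416 → 22.2416 [wait]  node(2,1) S=84.9200 payoff=1.2600 vs cont=9.1235 → 9.1235 [wait]  node(2,2) S=111.5550 payoff=0.0000 vs cont=1.9425 → 1.9425 [wait]  ⇒ S*(2)=-
t_1: node(1,0) S=74.0918 payoff=12.0882 vs cont=15.8728 → 15.8728 [wait]  node(1,1) S=97.3306 payoff=0.0000 vs cont=5.6576 → 5.6576 [wait]  ⇒ S*(1)=-
t_0: node(0,0) S=84.9200 payoff=1.2600 vs cont=10.9232 → 10.9232 [wait]  ⇒ S*(0)=-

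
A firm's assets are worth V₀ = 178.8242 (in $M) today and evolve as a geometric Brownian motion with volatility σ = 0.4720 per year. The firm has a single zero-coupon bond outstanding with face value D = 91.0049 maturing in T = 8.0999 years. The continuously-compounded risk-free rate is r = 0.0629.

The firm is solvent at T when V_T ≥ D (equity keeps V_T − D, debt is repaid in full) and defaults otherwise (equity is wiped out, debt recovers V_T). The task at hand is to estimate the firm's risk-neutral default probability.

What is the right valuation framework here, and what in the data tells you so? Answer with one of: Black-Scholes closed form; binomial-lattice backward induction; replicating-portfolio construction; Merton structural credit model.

framework: Merton structural credit model

Key observation: assets follow a GBM and default happens iff V_T < 91.0049; valuing claims on that split (equity as a call, risky debt as the residual) is the structural model's definition.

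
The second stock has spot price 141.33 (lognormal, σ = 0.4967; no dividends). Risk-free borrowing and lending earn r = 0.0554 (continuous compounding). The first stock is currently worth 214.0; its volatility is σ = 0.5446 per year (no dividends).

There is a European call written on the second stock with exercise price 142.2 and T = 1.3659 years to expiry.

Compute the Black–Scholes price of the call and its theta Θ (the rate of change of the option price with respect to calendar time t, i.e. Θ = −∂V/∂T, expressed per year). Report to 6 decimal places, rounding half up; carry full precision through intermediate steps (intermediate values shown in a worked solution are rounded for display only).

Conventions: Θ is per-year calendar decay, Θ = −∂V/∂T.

price = 36.156179
Θ = -14.172722

σ√T = 0.4967·√1.3659 = 0.580502
d₁ = (ln(S/K) + (r+σ²/2)T) / (σ√T) = (ln(141.33/142.2) + (0.0554+0.4967²/2)·1.3659) / 0.580502 = (-0.006137 + 0.244162) / 0.580502 = 0.410033
d₂ = d₁ − σ√T = 0.410033 − 0.580502 = -0.170468
e^{−rT} = 0.927121
N(d₁) = 0.659109,  N(d₂) = 0.432321
Call price V = S·N(d₁) − K·e^{−rT}·N(d₂) = 93.151912 − 56.995733 = 36.156179
φ(d₁) = (1/√(2π))·e^{−d₁²/2} = 0.366777
Θ = −S·φ(d₁)·σ/(2√T) − r·K·e^{−rT}·N(d₂) = −11.015158 − 3.157564 = -14.172722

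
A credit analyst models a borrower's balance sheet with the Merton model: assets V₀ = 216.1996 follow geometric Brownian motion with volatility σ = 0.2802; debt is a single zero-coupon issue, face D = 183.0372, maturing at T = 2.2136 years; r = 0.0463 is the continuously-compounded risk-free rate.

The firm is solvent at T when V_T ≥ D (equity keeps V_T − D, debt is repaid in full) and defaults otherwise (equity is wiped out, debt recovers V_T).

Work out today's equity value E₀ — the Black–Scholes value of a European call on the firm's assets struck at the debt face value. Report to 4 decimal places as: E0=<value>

With assets at 216.1996 and a single debt payment of 183.0372 at 2.2136 years:
d₁ = [ln(V₀/D) + (r + σ²/2)T] / (σ√T)
   = [ln(216.1996/183.0372) + (0.0463 + 0.5·0.2802²)·2.2136] / (0.2802·√2.2136)
   = [0.166513 + 0.189387] / 0.416886 = 0.853709
d₂ = d₁ − σ√T = 0.853709 − 0.416886 = 0.436822
N(d₁) = 0.803367,  N(d₂) = 0.668880,  e^(−rT) = 0.902587
E₀ = V₀·N(d₁) − D·e^(−rT)·N(d₂)
   = 216.1996·0.803367 − 183.0372·0.902587·0.668880 = 63.183884

E0=63.1839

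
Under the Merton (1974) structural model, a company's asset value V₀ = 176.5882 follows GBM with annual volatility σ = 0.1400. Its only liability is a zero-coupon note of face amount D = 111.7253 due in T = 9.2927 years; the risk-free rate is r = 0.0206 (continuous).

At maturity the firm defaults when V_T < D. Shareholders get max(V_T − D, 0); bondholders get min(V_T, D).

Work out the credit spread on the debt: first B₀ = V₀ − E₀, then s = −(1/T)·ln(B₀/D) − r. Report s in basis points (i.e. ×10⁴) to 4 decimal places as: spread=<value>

Equity is a call on the firm's assets struck at D = 111.7253:
d₁ = [ln(V₀/D) + (r + σ²/2)T] / (σ√T)
   = [ln(176.5882/111.7253) + (0.0206 + 0.5·0.1400²)·9.2927] / (0.1400·√9.2927)
   = [0.457777 + 0.282498] / 0.426775 = 1.734580
d₂ = d₁ − σ√T = 1.734580 − 0.426775 = 1.307805
N(d₁) = 0.958592,  N(d₂) = 0.904530,  e^(−rT) = 0.825778
E₀ = V₀·N(d₁) − D·e^(−rT)·N(d₂)
   = 176.5882·0.958592 − 111.7253·0.825778·0.904530 = 85.823901
B₀ = V₀ − E₀ = 176.5882 − 85.823901 = 90.764299
spread = −(1/T)·ln(B₀/D) − r = −(1/9.2927)·ln(90.764299/111.7253) − 0.0206 = 0.00175918
in basis points: 0.00175918 × 10⁴ = 17.5918 bp

spread=17.5918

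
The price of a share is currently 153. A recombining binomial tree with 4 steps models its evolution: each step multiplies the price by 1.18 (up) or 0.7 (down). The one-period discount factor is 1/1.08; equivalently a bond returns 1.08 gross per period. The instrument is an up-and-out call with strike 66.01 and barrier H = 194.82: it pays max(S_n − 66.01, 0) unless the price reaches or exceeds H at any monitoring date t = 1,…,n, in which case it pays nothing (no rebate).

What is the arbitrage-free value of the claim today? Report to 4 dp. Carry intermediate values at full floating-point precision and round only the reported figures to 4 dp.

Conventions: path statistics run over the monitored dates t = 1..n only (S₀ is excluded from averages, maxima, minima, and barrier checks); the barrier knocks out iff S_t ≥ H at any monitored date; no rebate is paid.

Risk-neutral up-probability p* = (R−d)/(u−d) = (1.08−0.7)/(1.18−0.7) = 0.7917; the claim prices as the p*-weighted sum of path payoffs discounted by R^4.
Enumerate all 2^4 = 16 price paths (U = up ×1.18, D = down ×0.7); each path with k up-moves has probability p*^k·(1−p*)^(4−k).
DDDD: M=107.1000, payoff=0.0000, prob=0.001884
UDDD: M=180.5400, payoff=0.0000, prob=0.007158
DUDD: M=126.3780, payoff=0.0000, prob=0.007158
UUDD: M=213.0372, payoff=0.0000, prob=0.027202
DDUD: M=107.1000, payoff=0.0000, prob=0.007158
UDUD: M=180.5400, payoff=38.3782, prob=0.027202
DUUD: M=149.1260, payoff=38.3782, prob=0.027202
UUUD: M=251.3839, payoff=0.0000, prob=0.103368
DDDU: M=107.1000, payoff=0.0000, prob=0.007158
UDDU: M=180.5400, payoff=38.3782, prob=0.027202
DUDU: M=126.3780, payoff=38.3782, prob=0.027202
UUDU: M=213.0372, payoff=0.0000, prob=0.103368
DDUU: M=107.1000, payoff=38.3782, prob=0.027202
UDUU: M=180.5400, payoff=109.9587, prob=0.103368
DUUU: M=175.9687, payoff=109.9587, prob=0.103368
UUUU: M=296.6330, payoff=0.0000, prob=0.392798
Price = Σ prob·payoff / R^4 = 27.952253 / 1.360489 = 20.5457

price = 20.5457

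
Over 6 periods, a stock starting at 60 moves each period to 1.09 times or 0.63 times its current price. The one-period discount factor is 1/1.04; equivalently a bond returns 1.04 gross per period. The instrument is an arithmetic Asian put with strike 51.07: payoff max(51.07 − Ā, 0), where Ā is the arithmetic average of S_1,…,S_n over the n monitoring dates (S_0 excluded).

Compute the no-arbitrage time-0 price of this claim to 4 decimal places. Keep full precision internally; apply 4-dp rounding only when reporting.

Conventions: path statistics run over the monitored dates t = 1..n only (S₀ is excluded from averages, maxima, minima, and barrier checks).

With p* = (R−d)/(u−d) = 0.8913, sum probability × payoff across the paths and divide by R^6.
Enumerate all 2^6 = 64 price paths (U = up ×1.09, D = down ×0.63); each path with k up-moves has probability p*^k·(1−p*)^(6−k).
DDDDDD: Ā=15.9624, payoff=35.1076, prob=0.000002
UDDDDD: Ā=27.6176, payoff=23.4524, prob=0.000014
DUDDDD: Ā=23.0176, payoff=28.0524, prob=0.000014
UUDDDD: Ā=39.8240, payoff=11.2460, prob=0.000111
DDUDDD: Ā=20.1196, payoff=30.9504, prob=0.000014
UDUDDD: Ā=34.8100, payoff=16.2600, prob=0.000111
DUUDDD: Ā=30.2100, payoff=20.8600, prob=0.000111
UUUDDD: Ā=52.2681, payoff=0.0000, prob=0.000909
DDDUDD: Ā=18.2938, payoff=32.7762, prob=0.000014
UDDUDD: Ā=31.6512, payoff=19.4188, prob=0.000111
DUDUDD: Ā=27.0512, payoff=24.0188, prob=0.000111
UUDUDD: Ā=46.8029, payoff=4.2671, prob=0.000909
DDUUDD: Ā=24.1532, payoff=26.9168, prob=0.000111
UDUUDD: Ā=41.7889, payoff=9.2811, prob=0.000909
DUUUDD: Ā=37.1889, payoff=13.8811, prob=0.000909
UUUUDD: Ā=64.3426, payoff=0.0000, prob=0.007456
DDDDUD: Ā=17.1436, payoff=33.9264, prob=0.000014
UDDDUD: Ā=29.6611, payoff=21.4089, prob=0.000111
DUDDUD: Ā=25.0611, payoff=26.0089, prob=0.000111
UUDDUD: Ā=43.3598, payoff=7.7102, prob=0.000909
DDUDUD: Ā=22.1631, payoff=28.9069, prob=0.000111
UDUDUD: Ā=38.3458, payoff=12.7242, prob=0.000909
DUUDUD: Ā=33.7458, payoff=17.3242, prob=0.000909
UUUDUD: Ā=58.3855, payoff=0.0000, prob=0.007456
DDDUUD: Ā=20.3374, payoff=30.7326, prob=0.000111
UDDUUD: Ā=35.1869, payoff=15.8831, prob=0.000909
DUDUUD: Ā=30.5869, payoff=20.4831, prob=0.000909
UUDUUD: Ā=52.9202, payoff=0.0000, prob=0.007456
DDUUUD: Ā=27.6889, payoff=23.3811, prob=0.000909
UDUUUD: Ā=47.9062, payoff=3.1638, prob=0.007456
DUUUUD: Ā=43.3062, payoff=7.7638, prob=0.007456
UUUUUD: Ā=74.9267, payoff=0.0000, prob=0.061142
DDDDDU: Ā=16.4190, payoff=34.6510, prob=0.000014
UDDDDU: Ā=28.4074, payoff=22.6626, prob=0.000111
DUDDDU: Ā=23.8074, payoff=27.2626, prob=0.000111
UUDDDU: Ā=41.1906, payoff=9.8794, prob=0.000909
DDUDDU: Ā=20.9094, payoff=30.1606, prob=0.000111
UDUDDU: Ā=36.1766, payoff=14.8934, prob=0.000909
DUUDDU: Ā=31.5766, payoff=19.4934, prob=0.000909
UUUDDU: Ā=54.6325, payoff=0.0000, prob=0.007456
DDDUDU: Ā=19.0837, payoff=31.9863, prob=0.000111
UDDUDU: Ā=33.0178, payoff=18.0522, prob=0.000909
DUDUDU: Ā=28.4178, payoff=22.6522, prob=0.000909
UUDUDU: Ā=49.1673, payoff=1.9027, prob=0.007456
DDUUDU: Ā=25.5198, payoff=25.5502, prob=0.000909
UDUUDU: Ā=44.1533, payoff=6.9167, prob=0.007456
DUUUDU: Ā=39.5533, payoff=11.5167, prob=0.007456
UUUUDU: Ā=68.4334, payoff=0.0000, prob=0.061142
DDDDUU: Ā=17.9334, payoff=33.1366, prob=0.000111
UDDDUU: Ā=31.0277, payoff=20.0423, prob=0.000909
DUDDUU: Ā=26.4277, payoff=24.6423, prob=0.000909
UUDDUU: Ā=45.7241, payoff=5.3459, prob=0.007456
DDUDUU: Ā=23.5297, payoff=27.5403, prob=0.000909
UDUDUU: Ā=40.7101, payoff=10.3599, prob=0.007456
DUUDUU: Ā=36.1101, payoff=14.9599, prob=0.007456
UUUDUU: Ā=62.4763, payoff=0.0000, prob=0.061142
DDDUUU: Ā=21.7040, payoff=29.3660, prob=0.000909
UDDUUU: Ā=37.5513, payoff=13.5187, prob=0.007456
DUDUUU: Ā=32.9513, payoff=18.1187, prob=0.007456
UUDUUU: Ā=57.0110, payoff=0.0000, prob=0.061142
DDUUUU: Ā=30.0533, payoff=21.0167, prob=0.007456
UDUUUU: Ā=51.9970, payoff=0.0000, prob=0.061142
DUUUUU: Ā=47.3970, payoff=3.6730, prob=0.061142
UUUUUU: Ā=82.0043, payoff=0.0000, prob=0.501367
Price = Σ prob·payoff / R^6 = 1.429119 / 1.265319 = 1.1295

price = 1.1295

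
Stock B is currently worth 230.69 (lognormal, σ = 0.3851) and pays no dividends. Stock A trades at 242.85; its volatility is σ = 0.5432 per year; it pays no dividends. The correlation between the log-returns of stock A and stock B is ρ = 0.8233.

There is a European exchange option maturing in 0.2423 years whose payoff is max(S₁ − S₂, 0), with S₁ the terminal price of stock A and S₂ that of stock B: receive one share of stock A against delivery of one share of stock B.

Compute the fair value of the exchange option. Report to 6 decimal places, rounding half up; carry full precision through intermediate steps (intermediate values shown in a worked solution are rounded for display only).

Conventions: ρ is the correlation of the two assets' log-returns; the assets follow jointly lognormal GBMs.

σ_eff = √(σ₁² + σ₂² − 2ρσ₁σ₂) = √(0.5432² + 0.3851² − 2·0.8233·0.5432·0.3851) = 0.314519
d₁ = (ln(S₁/S₂) + (q₂ − q₁ + σ_eff²/2)T) / (σ_eff√T) = (ln(242.85/230.69) + (0.0 − 0.0 + 0.049461)·0.2423) / 0.154819 = 0.409211
d₂ = d₁ − σ_eff√T = 0.409211 − 0.154819 = 0.254393
N(d₁) = 0.658808,  N(d₂) = 0.600404
V = S₁·e^{−q₁T}·N(d₁) − S₂·e^{−q₂T}·N(d₂) = 159.991460 − 138.507182 = 21.484277
Key observation: no risk-free rate is needed — with the second asset as numeraire the exchange option is a call on the ratio S₁/S₂, and r cancels out of the value.

exchange price = 21.484277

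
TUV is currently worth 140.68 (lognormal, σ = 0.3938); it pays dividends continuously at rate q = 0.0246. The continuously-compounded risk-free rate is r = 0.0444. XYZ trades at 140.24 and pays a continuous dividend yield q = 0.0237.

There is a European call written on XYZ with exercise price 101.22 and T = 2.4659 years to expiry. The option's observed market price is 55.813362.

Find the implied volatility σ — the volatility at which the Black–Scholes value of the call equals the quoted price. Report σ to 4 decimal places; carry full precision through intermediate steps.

sigma = 0.4535

At σ = 0.4535 the Black–Scholes value reproduces the quote:
σ√T = 0.4535·√2.4659 = 0.712139
d₁ = (ln(S/K) + (r−q+σ²/2)T) / (σ√T) = (ln(140.24/101.22) + (0.0444−0.0237+0.4535²/2)·2.4659) / 0.712139 = (0.326059 + 0.304615) / 0.712139 = 0.885605
d₂ = d₁ − σ√T = 0.885605 − 0.712139 = 0.173466
e^{−rT} = 0.896295
e^{−qT} = 0.943233
N(d₁) = 0.812085,  N(d₂) = 0.568857
V = S·e^{−qT}·N(d₁) − K·e^{−rT}·N(d₂) = 107.421776 − 51.608414 = 55.813362 (equal to the quote); since ∂V/∂σ > 0 for all σ, the implied volatility is unique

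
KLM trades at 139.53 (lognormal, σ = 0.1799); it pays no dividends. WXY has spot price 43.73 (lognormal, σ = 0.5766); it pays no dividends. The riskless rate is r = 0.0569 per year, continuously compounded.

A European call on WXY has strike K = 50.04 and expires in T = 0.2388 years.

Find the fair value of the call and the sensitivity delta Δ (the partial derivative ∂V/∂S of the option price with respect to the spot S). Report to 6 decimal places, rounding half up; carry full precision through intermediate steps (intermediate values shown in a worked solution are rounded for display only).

price = 2.869054
Δ = 0.386192

σ√T = 0.5766·√0.2388 = 0.281768
d₁ = (ln(S/K) + (r+σ²/2)T) / (σ√T) = (ln(43.73/50.04) + (0.0569+0.5766²/2)·0.2388) / 0.281768 = (-0.134788 + 0.053284) / 0.281768 = -0.289259
d₂ = d₁ − σ√T = -0.289259 − 0.281768 = -0.571027
e^{−rT} = 0.986504
N(d₁) = 0.386192,  N(d₂) = 0.283991
Call price V = S·N(d₁) − K·e^{−rT}·N(d₂) = 16.888157 − 14.019103 = 2.869054
Δ = N(d₁) = 0.386192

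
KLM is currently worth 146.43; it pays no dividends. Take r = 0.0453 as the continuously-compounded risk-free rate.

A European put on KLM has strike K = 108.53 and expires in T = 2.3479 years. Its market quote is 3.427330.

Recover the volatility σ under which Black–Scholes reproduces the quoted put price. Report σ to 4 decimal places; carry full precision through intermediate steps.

At σ = 0.2516 the Black–Scholes value reproduces the quote:
σ√T = 0.2516·√2.3479 = 0.385523
d₁ = (ln(S/K) + (r+σ²/2)T) / (σ√T) = (ln(146.43/108.53) + (0.0453+0.2516²/2)·2.3479) / 0.385523 = (0.299521 + 0.180674) / 0.385523 = 1.245567
d₂ = d₁ − σ√T = 1.245567 − 0.385523 = 0.860044
e^{−rT} = 0.899101
N(−d₁) = 0.106462,  N(−d₂) = 0.194883
V = K·e^{−rT}·N(−d₂) − S·N(−d₁) = 19.016525 − 15.589194 = 3.427330 (equal to the quote); since ∂V/∂σ > 0 for all σ, the implied volatility is unique

sigma = 0.2516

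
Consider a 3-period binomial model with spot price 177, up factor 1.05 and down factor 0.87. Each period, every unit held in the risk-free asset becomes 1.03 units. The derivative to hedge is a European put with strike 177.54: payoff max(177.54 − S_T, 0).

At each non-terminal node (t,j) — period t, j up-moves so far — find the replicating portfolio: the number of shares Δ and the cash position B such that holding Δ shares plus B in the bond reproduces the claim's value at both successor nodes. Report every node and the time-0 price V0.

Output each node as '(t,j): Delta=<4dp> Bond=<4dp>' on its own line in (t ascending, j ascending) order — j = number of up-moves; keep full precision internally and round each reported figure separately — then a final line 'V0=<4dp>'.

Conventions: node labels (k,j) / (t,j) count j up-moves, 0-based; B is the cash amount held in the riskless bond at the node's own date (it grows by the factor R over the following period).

(0,0): Delta=-0.3604 Bond=66.8561
(1,0): Delta=-1.0000 Bond=167.3485
(1,1): Delta=-0.2942 Bond=56.5510
(2,0): Delta=-1.0000 Bond=172.3689
(2,1): Delta=-1.0000 Bond=172.3689
(2,2): Delta=-0.2211 Bond=43.9823
V0=3.0592

The replicating-portfolio and risk-neutral prices coincide; use p* = (1.03−0.87)/(1.05−0.87) = 0.8889 for the latter.
Terminal payoffs: V(3,0)=60.9850, V(3,1)=36.8701, V(3,2)=7.7660, V(3,3)=0.0000
  t=2,j=0: stock 133.9713 → up 140.6699 (V=36.8701), down 116.5550 (V=60.9850). Price 38.3976; hedge Δ=-1.0000, bond B=172.3689.
  t=2,j=1: stock 161.6895 → up 169.7740 (V=7.7660), down 140.6699 (V=36.8701). Price 10.6794; hedge Δ=-1.0000, bond B=172.3689.
  t=2,j=2: stock 195.1425 → up 204.8996 (V=0.0000), down 169.7740 (V=7.7660). Price 0.8378; hedge Δ=-0.2211, bond B=43.9823.
  t=1,j=0: stock 153.9900 → up 161.6895 (V=10.6794), down 133.9713 (V=38.3976). Price 13.3585; hedge Δ=-1.0000, bond B=167.3485.
  t=1,j=1: stock 185.8500 → up 195.1425 (V=0.8378), down 161.6895 (V=10.6794). Price 1.8750; hedge Δ=-0.2942, bond B=56.5510.
  t=0,j=0: stock 177.0000 → up 185.8500 (V=1.8750), down 153.9900 (V=13.3585). Price 3.0592; hedge Δ=-0.3604, bond B=66.8561.
Verification: the root portfolio costs Δ(0,0)·S0 + B(0,0) = 3.0592, matching V0.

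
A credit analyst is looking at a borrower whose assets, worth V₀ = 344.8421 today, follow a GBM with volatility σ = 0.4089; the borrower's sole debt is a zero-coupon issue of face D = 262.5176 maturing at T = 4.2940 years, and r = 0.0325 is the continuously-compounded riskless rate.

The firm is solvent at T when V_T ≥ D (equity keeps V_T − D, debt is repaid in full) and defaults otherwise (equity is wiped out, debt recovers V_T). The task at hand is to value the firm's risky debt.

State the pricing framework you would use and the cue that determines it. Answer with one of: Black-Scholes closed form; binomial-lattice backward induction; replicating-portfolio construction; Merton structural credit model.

Key observation: the asked-for credit quantity lives on the firm's capital structure — asset value, asset volatility, debt face 262.5176 — which is the structural model's domain.

framework: Merton structural credit model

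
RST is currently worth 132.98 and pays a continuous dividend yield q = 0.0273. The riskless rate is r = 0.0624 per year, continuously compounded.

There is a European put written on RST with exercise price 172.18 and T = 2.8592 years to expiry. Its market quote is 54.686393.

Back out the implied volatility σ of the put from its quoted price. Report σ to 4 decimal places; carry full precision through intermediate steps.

At σ = 0.4965 the Black–Scholes value reproduces the quote:
σ√T = 0.4965·√2.8592 = 0.839540
d₁ = (ln(S/K) + (r−q+σ²/2)T) / (σ√T) = (ln(132.98/172.18) + (0.0624−0.0273+0.4965²/2)·2.8592) / 0.839540 = (-0.258342 + 0.452772) / 0.839540 = 0.231591
d₂ = d₁ − σ√T = 0.231591 − 0.839540 = -0.607949
e^{−rT} = 0.836596
e^{−qT} = 0.924912
N(−d₁) = 0.408428,  N(−d₂) = 0.728389
V = K·e^{−rT}·N(−d₂) − S·e^{−qT}·N(−d₁) = 104.920910 − 50.234517 = 54.686393 (matching the quote); vega is positive throughout, so no other σ reproduces this price

sigma = 0.4965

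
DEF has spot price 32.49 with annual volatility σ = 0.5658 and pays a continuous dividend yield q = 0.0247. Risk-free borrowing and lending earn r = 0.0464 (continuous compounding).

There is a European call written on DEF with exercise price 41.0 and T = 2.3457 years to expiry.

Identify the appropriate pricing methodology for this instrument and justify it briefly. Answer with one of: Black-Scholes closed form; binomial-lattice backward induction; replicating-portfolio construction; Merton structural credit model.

Key observation: a European claim on DEF (strike 41.0) — a lognormal (GBM) underlying with constant rate and volatility — has an exact closed-form value; no lattice or capital structure is involved.

framework: Black-Scholes closed form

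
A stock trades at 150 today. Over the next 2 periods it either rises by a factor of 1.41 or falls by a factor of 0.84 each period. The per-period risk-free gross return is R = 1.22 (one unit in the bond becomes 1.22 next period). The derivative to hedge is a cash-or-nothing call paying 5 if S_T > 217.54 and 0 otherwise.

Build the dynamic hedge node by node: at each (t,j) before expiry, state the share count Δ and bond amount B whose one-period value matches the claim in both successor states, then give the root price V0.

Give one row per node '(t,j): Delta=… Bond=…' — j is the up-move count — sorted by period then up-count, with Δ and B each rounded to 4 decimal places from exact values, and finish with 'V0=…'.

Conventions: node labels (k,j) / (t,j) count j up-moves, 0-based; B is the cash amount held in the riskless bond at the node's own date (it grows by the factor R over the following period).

(0,0): Delta=0.0320 Bond=-3.3004
(1,0): Delta=0.0000 Bond=0.0000
(1,1): Delta=0.0415 Bond=-6.0397
V0=1.4930

The replicating-portfolio and risk-neutral prices coincide; use p* = (1.22−0.84)/(1.41−0.84) = 0.6667 for the latter.
Payoffs at expiry: V(2,0)=0.0000, V(2,1)=0.0000, V(2,2)=5.0000
(1,0): S=126.0000. Δ = (V_up−V_dn)/(S_up−S_dn) = (0.0000−0.0000)/(177.6600−105.8400) = 0.0000. V = [p*·0.0000 + (1−p*)·0.0000]/1.22 = 0.0000. B = V − Δ·S = 0.0000.
(1,1): S=211.5000. Δ = (V_up−V_dn)/(S_up−S_dn) = (5.0000−0.0000)/(298.2150−177.6600) = 0.0415. V = [p*·5.0000 + (1−p*)·0.0000]/1.22 = 2.7322. B = V − Δ·S = -6.0397.
(0,0): S=150.0000. Δ = (V_up−V_dn)/(S_up−S_dn) = (2.7322−0.0000)/(211.5000−126.0000) = 0.0320. V = [p*·2.7322 + (1−p*)·0.0000]/1.22 = 1.4930. B = V − Δ·S = -3.3004.
Check: Δ(0,0)·S0 + B(0,0) = 1.4930 = V0.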